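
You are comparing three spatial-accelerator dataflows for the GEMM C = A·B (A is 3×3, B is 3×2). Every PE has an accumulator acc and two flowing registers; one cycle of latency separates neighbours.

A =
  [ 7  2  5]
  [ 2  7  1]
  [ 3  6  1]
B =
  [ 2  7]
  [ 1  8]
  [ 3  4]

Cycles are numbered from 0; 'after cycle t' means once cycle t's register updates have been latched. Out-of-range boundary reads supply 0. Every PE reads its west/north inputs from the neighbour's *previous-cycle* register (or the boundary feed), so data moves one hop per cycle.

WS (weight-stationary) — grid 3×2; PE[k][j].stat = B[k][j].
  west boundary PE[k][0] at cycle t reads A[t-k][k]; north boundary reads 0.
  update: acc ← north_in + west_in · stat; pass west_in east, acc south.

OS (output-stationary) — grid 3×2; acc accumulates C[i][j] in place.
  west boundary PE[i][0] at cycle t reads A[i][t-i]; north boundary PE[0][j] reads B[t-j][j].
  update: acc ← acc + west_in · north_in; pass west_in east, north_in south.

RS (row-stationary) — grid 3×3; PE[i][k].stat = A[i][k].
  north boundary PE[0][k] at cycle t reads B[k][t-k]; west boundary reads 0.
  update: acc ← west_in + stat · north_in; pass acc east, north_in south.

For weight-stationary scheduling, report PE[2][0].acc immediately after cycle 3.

PE[2][0].acc = 14

WS 3×2: PE[2][0] cycle-by-cycle (with neighbour feeds):
  [0] (1,0) acc=0 (h:0 v:0)
  [0] (2,0) acc=0 (h:0 v:0)
  [1] (1,0) acc=16 (h:2 v:16)
  [1] (2,0) acc=0 (h:0 v:0)
  [2] (1,0) acc=11 (h:7 v:11)
  [2] (2,0) acc=31 (h:5 v:31)
  [3] (1,0) acc=12 (h:6 v:12)
  [3] (2,0) acc=14 (h:1 v:14)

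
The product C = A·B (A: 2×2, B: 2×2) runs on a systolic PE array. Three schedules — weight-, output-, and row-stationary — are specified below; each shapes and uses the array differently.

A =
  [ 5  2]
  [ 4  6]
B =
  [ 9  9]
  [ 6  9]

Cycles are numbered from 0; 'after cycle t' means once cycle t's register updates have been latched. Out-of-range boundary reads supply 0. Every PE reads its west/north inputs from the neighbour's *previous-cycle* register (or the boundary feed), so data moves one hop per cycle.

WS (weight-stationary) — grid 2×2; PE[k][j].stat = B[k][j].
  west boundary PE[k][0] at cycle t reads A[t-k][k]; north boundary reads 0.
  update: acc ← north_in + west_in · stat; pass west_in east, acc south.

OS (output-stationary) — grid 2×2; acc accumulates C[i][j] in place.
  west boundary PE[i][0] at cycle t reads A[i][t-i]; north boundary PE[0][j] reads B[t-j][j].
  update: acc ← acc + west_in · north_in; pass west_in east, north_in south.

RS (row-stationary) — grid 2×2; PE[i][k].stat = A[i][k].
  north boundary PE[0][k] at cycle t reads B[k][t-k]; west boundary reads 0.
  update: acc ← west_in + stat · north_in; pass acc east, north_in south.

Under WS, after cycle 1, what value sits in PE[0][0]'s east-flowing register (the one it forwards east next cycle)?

register = 4

WS (2×2). Following PE[0][0] plus its west/north inputs:
  after 0 — PE[0][0] acc=45, pass-E 5, pass-S 45
  after 1 — PE[0][0] acc=36, pass-E 4, pass-S 36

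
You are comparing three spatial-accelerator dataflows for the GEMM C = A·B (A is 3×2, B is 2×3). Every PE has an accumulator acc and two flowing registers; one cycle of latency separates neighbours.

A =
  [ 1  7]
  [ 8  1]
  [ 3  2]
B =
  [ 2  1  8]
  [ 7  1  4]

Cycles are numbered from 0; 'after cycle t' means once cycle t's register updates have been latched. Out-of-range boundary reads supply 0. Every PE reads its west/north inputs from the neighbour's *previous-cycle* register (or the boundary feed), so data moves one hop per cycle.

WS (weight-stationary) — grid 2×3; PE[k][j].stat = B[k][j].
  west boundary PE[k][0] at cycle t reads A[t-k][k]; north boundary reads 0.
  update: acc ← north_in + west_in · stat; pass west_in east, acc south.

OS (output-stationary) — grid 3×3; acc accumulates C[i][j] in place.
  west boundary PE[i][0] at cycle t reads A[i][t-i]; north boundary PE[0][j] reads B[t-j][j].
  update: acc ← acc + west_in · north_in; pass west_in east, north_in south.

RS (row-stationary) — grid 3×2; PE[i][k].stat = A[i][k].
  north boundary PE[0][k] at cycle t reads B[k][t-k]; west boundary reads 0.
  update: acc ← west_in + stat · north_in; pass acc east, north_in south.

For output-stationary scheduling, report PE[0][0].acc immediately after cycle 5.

PE[0][0].acc = 51

OS 3×3: PE[0][0] cycle-by-cycle (with neighbour feeds):
  [0] (0,0) acc=2 (h:1 v:2)
  [1] (0,0) acc=51 (h:7 v:7)
  [2] (0,0) acc=51 (h:0 v:0)
  [3] (0,0) acc=51 (h:0 v:0)
  [4] (0,0) acc=51 (h:0 v:0)
  [5] (0,0) acc=51 (h:0 v:0)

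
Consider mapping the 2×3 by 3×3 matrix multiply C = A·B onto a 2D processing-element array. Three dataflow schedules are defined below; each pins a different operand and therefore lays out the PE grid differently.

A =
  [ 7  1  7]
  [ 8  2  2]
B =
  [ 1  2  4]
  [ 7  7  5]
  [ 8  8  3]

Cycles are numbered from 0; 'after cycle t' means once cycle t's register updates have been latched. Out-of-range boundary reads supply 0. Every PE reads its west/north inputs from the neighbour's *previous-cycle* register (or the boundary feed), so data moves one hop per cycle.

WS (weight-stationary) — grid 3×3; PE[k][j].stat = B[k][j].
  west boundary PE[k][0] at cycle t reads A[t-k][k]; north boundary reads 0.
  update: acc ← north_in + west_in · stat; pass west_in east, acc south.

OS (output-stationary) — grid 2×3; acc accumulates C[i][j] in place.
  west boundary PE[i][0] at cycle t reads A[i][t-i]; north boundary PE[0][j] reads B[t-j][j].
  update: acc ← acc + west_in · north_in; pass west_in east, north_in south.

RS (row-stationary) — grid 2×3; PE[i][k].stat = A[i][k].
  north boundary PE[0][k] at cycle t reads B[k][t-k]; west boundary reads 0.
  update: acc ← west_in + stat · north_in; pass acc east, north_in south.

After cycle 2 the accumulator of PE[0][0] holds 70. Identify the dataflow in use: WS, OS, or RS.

WS [3×3] PE[0][0] across cycles:
  @0  [0,0]  acc 7  |  →7  ↓7
  @1  [0,0]  acc 8  |  →8  ↓8
  @2  [0,0]  acc 0  |  →0  ↓0
OS [2×3] PE[0][0] across cycles:
  @0  [0,0]  acc 7  |  →7  ↓1
  @1  [0,0]  acc 14  |  →1  ↓7
  @2  [0,0]  acc 70  |  →7  ↓8
RS [2×3] PE[0][0] across cycles:
  @0  [0,0]  acc 7  |  →7  ↓1
  @1  [0,0]  acc 14  |  →14  ↓2
  @2  [0,0]  acc 28  |  →28  ↓4

dataflow = OS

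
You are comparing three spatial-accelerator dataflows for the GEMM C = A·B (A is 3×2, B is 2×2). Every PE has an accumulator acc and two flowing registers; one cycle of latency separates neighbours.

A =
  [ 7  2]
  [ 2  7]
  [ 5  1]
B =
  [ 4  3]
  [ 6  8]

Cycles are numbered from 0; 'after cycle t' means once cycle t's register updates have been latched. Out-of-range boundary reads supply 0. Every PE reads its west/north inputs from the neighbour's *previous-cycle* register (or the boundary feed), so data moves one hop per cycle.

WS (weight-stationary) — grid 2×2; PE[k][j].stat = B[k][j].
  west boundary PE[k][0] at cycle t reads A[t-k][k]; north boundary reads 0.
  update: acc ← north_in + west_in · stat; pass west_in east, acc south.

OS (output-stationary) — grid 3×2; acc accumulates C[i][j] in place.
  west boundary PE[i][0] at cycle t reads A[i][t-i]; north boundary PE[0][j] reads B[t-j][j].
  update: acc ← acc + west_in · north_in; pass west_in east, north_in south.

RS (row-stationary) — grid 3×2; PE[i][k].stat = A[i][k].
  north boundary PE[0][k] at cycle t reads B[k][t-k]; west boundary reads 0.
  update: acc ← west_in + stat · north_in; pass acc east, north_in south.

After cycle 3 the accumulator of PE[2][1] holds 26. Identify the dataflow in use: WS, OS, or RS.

WS: PE[2][1] is outside its 2×2 grid.
OS [3×2] PE[2][1] across cycles:
  after 0 — PE[2][1] acc=0, pass-E 0, pass-S 0
  after 1 — PE[2][1] acc=0, pass-E 0, pass-S 0
  after 2 — PE[2][1] acc=0, pass-E 0, pass-S 0
  after 3 — PE[2][1] acc=15, pass-E 5, pass-S 3
RS [3×2] PE[2][1] across cycles:
  after 0 — PE[2][1] acc=0, pass-E 0, pass-S 0
  after 1 — PE[2][1] acc=0, pass-E 0, pass-S 0
  after 2 — PE[2][1] acc=0, pass-E 0, pass-S 0
  after 3 — PE[2][1] acc=26, pass-E 26, pass-S 6

dataflow = RS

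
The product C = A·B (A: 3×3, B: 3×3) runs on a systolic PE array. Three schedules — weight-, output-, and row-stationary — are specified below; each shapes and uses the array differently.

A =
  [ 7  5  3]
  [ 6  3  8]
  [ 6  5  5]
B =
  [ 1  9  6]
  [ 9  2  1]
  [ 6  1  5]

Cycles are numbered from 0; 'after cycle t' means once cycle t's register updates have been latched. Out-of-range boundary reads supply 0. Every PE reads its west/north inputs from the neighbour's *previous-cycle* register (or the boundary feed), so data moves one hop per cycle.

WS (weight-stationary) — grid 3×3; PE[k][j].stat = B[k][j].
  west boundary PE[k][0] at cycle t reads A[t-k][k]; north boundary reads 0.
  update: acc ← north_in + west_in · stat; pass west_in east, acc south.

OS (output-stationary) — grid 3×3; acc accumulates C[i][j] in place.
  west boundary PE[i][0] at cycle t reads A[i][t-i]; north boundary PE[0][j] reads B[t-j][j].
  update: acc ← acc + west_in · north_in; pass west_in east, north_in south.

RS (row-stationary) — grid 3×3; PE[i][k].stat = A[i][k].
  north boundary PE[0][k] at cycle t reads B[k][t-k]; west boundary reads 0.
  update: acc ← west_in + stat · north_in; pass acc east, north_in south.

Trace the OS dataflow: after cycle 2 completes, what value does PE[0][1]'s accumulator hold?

OS on a 3×3 grid — tracing PE[0][1] and its feeders:
  after 0 — PE[0][0] acc=7, pass-E 7, pass-S 1
  after 0 — PE[0][1] acc=0, pass-E 0, pass-S 0
  after 1 — PE[0][0] acc=52, pass-E 5, pass-S 9
  after 1 — PE[0][1] acc=63, pass-E 7, pass-S 9
  after 2 — PE[0][0] acc=70, pass-E 3, pass-S 6
  after 2 — PE[0][1] acc=73, pass-E 5, pass-S 2

PE[0][1].acc = 73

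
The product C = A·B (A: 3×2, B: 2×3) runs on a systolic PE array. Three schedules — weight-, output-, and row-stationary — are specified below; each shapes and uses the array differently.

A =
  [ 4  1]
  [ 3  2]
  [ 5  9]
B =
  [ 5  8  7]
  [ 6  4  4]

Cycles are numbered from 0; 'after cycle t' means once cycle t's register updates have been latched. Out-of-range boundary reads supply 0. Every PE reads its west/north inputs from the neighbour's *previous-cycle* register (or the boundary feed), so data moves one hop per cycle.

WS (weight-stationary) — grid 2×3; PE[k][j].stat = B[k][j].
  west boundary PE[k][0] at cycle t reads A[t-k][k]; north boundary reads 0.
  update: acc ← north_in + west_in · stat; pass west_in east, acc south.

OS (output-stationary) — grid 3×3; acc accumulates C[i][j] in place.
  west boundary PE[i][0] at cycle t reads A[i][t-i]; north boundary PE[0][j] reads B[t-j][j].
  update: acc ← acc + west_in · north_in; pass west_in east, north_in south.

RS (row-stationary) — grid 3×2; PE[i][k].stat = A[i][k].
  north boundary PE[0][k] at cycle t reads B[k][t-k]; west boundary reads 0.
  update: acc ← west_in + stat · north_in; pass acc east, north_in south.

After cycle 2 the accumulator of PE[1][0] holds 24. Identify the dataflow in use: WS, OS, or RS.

dataflow = RS

WS (2×3 grid), PE[1][0]:
  c0 r1c0: 0 / 0 / 0
  c1 r1c0: 26 / 1 / 26
  c2 r1c0: 27 / 2 / 27
OS (3×3 grid), PE[1][0]:
  c0 r1c0: 0 / 0 / 0
  c1 r1c0: 15 / 3 / 5
  c2 r1c0: 27 / 2 / 6
RS (3×2 grid), PE[1][0]:
  c0 r1c0: 0 / 0 / 0
  c1 r1c0: 15 / 15 / 5
  c2 r1c0: 24 / 24 / 8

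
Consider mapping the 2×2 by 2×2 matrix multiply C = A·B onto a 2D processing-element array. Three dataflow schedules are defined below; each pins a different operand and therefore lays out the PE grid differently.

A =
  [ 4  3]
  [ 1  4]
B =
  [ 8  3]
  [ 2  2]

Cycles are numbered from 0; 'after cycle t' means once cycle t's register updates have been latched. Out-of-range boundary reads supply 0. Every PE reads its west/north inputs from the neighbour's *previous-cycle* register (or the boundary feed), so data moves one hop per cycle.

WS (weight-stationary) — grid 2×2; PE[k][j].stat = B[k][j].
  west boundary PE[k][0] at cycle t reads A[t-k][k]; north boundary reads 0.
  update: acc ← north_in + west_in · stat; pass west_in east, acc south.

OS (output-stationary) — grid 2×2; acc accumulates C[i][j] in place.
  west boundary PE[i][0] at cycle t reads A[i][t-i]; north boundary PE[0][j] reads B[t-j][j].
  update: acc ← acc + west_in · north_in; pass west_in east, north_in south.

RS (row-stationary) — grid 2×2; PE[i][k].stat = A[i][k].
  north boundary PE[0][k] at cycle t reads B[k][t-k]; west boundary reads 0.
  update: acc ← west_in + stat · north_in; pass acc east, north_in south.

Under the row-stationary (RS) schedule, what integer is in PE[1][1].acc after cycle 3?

Tracing RS — 2×2 array, target PE[1][1]:
  [0] (0,1) acc=0 (h:0 v:0)
  [0] (1,0) acc=0 (h:0 v:0)
  [0] (1,1) acc=0 (h:0 v:0)
  [1] (0,1) acc=38 (h:38 v:2)
  [1] (1,0) acc=8 (h:8 v:8)
  [1] (1,1) acc=0 (h:0 v:0)
  [2] (0,1) acc=18 (h:18 v:2)
  [2] (1,0) acc=3 (h:3 v:3)
  [2] (1,1) acc=16 (h:16 v:2)
  [3] (0,1) acc=0 (h:0 v:0)
  [3] (1,0) acc=0 (h:0 v:0)
  [3] (1,1) acc=11 (h:11 v:2)

PE[1][1].acc = 11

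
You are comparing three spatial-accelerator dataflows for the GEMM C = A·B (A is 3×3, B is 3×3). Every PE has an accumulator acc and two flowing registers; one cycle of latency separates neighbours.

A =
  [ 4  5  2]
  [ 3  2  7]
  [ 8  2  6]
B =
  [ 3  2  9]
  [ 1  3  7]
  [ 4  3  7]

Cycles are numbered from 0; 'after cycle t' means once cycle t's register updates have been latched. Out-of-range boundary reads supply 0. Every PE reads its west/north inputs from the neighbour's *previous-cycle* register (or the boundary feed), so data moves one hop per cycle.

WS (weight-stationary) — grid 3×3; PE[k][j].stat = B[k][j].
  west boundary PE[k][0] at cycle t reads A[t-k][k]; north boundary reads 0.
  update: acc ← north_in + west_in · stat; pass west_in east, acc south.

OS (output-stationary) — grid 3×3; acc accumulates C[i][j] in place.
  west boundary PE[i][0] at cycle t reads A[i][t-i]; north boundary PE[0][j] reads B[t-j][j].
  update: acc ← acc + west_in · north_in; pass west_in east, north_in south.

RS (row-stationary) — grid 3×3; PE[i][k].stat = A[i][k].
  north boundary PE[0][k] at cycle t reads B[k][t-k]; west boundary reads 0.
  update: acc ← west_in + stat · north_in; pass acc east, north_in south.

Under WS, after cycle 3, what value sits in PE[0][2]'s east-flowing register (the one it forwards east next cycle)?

register = 3

WS on a 3×3 grid — tracing PE[0][2] and its feeders:
  0: (0,1).acc=0  regs=<0,0>
  0: (0,2).acc=0  regs=<0,0>
  1: (0,1).acc=8  regs=<4,8>
  1: (0,2).acc=0  regs=<0,0>
  2: (0,1).acc=6  regs=<3,6>
  2: (0,2).acc=36  regs=<4,36>
  3: (0,1).acc=16  regs=<8,16>
  3: (0,2).acc=27  regs=<3,27>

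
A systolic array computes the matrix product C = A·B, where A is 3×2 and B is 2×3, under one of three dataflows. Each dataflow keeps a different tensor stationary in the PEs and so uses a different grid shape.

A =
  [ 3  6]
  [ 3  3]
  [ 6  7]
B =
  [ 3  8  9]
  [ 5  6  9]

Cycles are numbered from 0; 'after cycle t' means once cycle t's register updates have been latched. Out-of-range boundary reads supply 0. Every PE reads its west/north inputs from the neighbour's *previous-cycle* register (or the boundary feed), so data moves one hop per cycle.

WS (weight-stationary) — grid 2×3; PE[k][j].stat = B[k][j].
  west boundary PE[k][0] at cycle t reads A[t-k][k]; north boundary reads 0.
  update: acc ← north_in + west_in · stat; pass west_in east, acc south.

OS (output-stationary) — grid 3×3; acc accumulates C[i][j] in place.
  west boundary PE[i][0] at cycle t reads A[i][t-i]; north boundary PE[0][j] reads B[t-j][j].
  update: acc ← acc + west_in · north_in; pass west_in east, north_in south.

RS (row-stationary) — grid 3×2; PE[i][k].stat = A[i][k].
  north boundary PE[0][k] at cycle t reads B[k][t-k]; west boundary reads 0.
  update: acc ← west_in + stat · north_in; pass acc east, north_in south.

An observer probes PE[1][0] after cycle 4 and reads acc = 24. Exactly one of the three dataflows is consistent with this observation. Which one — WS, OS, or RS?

Under WS (2×3), PE[1][0]:
  t=0 PE[1][0]: acc=0 h=0 v=0
  t=1 PE[1][0]: acc=39 h=6 v=39
  t=2 PE[1][0]: acc=24 h=3 v=24
  t=3 PE[1][0]: acc=53 h=7 v=53
  t=4 PE[1][0]: acc=0 h=0 v=0
Under OS (3×3), PE[1][0]:
  t=0 PE[1][0]: acc=0 h=0 v=0
  t=1 PE[1][0]: acc=9 h=3 v=3
  t=2 PE[1][0]: acc=24 h=3 v=5
  t=3 PE[1][0]: acc=24 h=0 v=0
  t=4 PE[1][0]: acc=24 h=0 v=0
Under RS (3×2), PE[1][0]:
  t=0 PE[1][0]: acc=0 h=0 v=0
  t=1 PE[1][0]: acc=9 h=9 v=3
  t=2 PE[1][0]: acc=24 h=24 v=8
  t=3 PE[1][0]: acc=27 h=27 v=9
  t=4 PE[1][0]: acc=0 h=0 v=0

dataflow = OS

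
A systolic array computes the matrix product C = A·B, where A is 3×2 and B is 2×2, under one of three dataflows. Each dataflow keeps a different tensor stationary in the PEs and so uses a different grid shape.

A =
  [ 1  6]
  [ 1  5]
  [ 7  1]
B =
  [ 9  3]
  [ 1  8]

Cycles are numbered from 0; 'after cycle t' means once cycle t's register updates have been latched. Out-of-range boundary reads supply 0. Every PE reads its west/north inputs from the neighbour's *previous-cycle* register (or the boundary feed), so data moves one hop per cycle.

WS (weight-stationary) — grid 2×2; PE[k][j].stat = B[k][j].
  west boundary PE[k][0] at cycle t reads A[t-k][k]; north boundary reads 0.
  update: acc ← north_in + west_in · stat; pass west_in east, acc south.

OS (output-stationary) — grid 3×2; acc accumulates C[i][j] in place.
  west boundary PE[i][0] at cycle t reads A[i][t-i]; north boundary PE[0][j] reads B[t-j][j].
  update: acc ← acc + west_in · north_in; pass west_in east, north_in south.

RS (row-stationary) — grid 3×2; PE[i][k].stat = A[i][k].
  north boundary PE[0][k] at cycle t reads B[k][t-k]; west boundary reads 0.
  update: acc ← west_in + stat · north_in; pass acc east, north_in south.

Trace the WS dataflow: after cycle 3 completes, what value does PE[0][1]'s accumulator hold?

PE[0][1].acc = 21

Tracing WS — 2×2 array, target PE[0][1]:
  cycle 0: PE[0][0] → acc 9, east 1, south 9
  cycle 0: PE[0][1] → acc 0, east 0, south 0
  cycle 1: PE[0][0] → acc 9, east 1, south 9
  cycle 1: PE[0][1] → acc 3, east 1, south 3
  cycle 2: PE[0][0] → acc 63, east 7, south 63
  cycle 2: PE[0][1] → acc 3, east 1, south 3
  cycle 3: PE[0][0] → acc 0, east 0, south 0
  cycle 3: PE[0][1] → acc 21, east 7, south 21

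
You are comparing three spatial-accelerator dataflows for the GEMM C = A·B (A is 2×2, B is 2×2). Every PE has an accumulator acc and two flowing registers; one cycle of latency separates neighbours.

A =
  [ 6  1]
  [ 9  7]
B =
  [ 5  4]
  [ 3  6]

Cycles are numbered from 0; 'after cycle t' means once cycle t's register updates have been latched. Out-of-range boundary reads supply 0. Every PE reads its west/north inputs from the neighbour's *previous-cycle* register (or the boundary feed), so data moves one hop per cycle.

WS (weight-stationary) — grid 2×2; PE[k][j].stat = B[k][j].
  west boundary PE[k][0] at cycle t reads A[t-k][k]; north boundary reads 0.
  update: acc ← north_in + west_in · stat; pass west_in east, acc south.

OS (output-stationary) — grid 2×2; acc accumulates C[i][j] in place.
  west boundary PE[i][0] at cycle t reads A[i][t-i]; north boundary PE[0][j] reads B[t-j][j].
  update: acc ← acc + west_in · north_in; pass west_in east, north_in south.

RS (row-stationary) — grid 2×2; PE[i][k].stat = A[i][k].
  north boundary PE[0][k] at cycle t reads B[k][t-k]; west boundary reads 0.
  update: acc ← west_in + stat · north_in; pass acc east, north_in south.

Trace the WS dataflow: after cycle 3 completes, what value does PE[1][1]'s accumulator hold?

PE[1][1].acc = 78

WS 2×2: PE[1][1] cycle-by-cycle (with neighbour feeds):
  c0 r0c1: 0 / 0 / 0
  c0 r1c0: 0 / 0 / 0
  c0 r1c1: 0 / 0 / 0
  c1 r0c1: 24 / 6 / 24
  c1 r1c0: 33 / 1 / 33
  c1 r1c1: 0 / 0 / 0
  c2 r0c1: 36 / 9 / 36
  c2 r1c0: 66 / 7 / 66
  c2 r1c1: 30 / 1 / 30
  c3 r0c1: 0 / 0 / 0
  c3 r1c0: 0 / 0 / 0
  c3 r1c1: 78 / 7 / 78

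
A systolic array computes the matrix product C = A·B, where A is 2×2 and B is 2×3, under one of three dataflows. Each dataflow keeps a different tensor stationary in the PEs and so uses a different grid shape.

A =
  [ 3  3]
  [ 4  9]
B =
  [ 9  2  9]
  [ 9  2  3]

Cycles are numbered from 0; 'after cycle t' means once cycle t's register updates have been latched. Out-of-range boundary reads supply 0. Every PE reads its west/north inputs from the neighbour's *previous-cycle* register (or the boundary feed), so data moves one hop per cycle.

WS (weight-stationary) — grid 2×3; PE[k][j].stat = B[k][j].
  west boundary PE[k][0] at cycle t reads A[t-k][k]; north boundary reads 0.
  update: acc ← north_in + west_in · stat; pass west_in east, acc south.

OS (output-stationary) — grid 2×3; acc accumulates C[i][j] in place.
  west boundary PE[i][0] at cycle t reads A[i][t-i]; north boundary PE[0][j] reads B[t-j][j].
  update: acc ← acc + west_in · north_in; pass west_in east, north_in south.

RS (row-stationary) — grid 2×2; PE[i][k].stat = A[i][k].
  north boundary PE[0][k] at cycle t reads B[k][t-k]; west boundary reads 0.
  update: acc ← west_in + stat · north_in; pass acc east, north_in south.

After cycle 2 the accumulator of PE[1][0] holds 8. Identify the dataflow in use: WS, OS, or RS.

WS (2×3 grid), PE[1][0]:
  [0] (1,0) acc=0 (h:0 v:0)
  [1] (1,0) acc=54 (h:3 v:54)
  [2] (1,0) acc=117 (h:9 v:117)
OS (2×3 grid), PE[1][0]:
  [0] (1,0) acc=0 (h:0 v:0)
  [1] (1,0) acc=36 (h:4 v:9)
  [2] (1,0) acc=117 (h:9 v:9)
RS (2×2 grid), PE[1][0]:
  [0] (1,0) acc=0 (h:0 v:0)
  [1] (1,0) acc=36 (h:36 v:9)
  [2] (1,0) acc=8 (h:8 v:2)

dataflow = RS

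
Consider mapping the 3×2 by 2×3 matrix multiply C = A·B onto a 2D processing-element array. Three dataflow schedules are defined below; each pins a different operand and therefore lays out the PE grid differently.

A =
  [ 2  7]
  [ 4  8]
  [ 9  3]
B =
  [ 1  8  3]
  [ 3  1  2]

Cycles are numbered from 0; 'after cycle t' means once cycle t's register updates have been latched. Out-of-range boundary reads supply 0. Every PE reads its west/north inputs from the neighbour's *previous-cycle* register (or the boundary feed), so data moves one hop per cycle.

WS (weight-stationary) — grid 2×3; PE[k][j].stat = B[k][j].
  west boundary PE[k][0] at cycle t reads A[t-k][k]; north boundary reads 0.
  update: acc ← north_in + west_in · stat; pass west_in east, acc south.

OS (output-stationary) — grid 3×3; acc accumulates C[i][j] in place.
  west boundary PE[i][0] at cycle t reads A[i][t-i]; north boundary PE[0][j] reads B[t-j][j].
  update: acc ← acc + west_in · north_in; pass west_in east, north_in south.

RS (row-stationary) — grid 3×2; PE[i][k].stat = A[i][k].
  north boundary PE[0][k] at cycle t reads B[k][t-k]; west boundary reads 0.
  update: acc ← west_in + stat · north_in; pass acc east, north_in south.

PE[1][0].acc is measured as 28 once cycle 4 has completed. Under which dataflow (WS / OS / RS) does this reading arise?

WS [2×3] PE[1][0] across cycles:
  @0  [1,0]  acc 0  |  →0  ↓0
  @1  [1,0]  acc 23  |  →7  ↓23
  @2  [1,0]  acc 28  |  →8  ↓28
  @3  [1,0]  acc 18  |  →3  ↓18
  @4  [1,0]  acc 0  |  →0  ↓0
OS [3×3] PE[1][0] across cycles:
  @0  [1,0]  acc 0  |  →0  ↓0
  @1  [1,0]  acc 4  |  →4  ↓1
  @2  [1,0]  acc 28  |  →8  ↓3
  @3  [1,0]  acc 28  |  →0  ↓0
  @4  [1,0]  acc 28  |  →0  ↓0
RS [3×2] PE[1][0] across cycles:
  @0  [1,0]  acc 0  |  →0  ↓0
  @1  [1,0]  acc 4  |  →4  ↓1
  @2  [1,0]  acc 32  |  →32  ↓8
  @3  [1,0]  acc 12  |  →12  ↓3
  @4  [1,0]  acc 0  |  →0  ↓0

dataflow = OS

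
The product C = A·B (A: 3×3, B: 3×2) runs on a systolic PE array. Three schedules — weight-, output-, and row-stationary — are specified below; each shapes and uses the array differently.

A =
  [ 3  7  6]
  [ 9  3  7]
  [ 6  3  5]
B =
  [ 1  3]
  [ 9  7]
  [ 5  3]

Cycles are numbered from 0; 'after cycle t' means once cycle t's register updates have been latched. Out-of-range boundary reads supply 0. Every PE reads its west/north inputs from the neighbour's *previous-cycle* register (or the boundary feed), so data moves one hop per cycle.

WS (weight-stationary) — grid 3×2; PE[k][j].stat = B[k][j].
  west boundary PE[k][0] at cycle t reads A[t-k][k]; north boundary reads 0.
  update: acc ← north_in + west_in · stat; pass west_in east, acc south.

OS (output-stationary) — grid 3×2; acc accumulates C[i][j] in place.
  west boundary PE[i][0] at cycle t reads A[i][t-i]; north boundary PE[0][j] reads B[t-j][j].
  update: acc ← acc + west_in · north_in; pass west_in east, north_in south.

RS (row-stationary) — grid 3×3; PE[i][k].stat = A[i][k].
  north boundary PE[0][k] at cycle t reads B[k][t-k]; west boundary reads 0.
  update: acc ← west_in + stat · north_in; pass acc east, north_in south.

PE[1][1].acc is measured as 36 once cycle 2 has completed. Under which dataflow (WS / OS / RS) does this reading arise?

WS (3×2 grid), PE[1][1]:
  c0 r1c1: 0 / 0 / 0
  c1 r1c1: 0 / 0 / 0
  c2 r1c1: 58 / 7 / 58
OS (3×2 grid), PE[1][1]:
  c0 r1c1: 0 / 0 / 0
  c1 r1c1: 0 / 0 / 0
  c2 r1c1: 27 / 9 / 3
RS (3×3 grid), PE[1][1]:
  c0 r1c1: 0 / 0 / 0
  c1 r1c1: 0 / 0 / 0
  c2 r1c1: 36 / 36 / 9

dataflow = RS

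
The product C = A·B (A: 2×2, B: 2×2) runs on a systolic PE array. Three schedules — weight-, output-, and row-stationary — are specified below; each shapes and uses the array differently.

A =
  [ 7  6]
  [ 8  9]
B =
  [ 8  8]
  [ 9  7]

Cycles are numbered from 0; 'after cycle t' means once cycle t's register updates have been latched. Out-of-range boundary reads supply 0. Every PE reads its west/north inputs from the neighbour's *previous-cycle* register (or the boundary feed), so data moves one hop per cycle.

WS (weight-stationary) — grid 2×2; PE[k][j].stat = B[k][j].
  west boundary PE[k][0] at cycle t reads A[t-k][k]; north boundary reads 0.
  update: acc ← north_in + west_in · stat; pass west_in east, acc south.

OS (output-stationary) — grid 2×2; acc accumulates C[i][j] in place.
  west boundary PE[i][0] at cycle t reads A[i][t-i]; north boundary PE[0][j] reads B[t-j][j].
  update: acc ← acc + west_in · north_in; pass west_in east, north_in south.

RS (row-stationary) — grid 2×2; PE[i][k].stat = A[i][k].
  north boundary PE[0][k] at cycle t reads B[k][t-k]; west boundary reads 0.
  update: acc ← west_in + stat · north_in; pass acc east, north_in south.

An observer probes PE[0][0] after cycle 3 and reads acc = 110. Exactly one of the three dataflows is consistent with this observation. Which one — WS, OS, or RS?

dataflow = OS

— WS: 2×2; PE[0][0] trace:
  0: (0,0).acc=56  regs=<7,56>
  1: (0,0).acc=64  regs=<8,64>
  2: (0,0).acc=0  regs=<0,0>
  3: (0,0).acc=0  regs=<0,0>
— OS: 2×2; PE[0][0] trace:
  0: (0,0).acc=56  regs=<7,8>
  1: (0,0).acc=110  regs=<6,9>
  2: (0,0).acc=110  regs=<0,0>
  3: (0,0).acc=110  regs=<0,0>
— RS: 2×2; PE[0][0] trace:
  0: (0,0).acc=56  regs=<56,8>
  1: (0,0).acc=56  regs=<56,8>
  2: (0,0).acc=0  regs=<0,0>
  3: (0,0).acc=0  regs=<0,0>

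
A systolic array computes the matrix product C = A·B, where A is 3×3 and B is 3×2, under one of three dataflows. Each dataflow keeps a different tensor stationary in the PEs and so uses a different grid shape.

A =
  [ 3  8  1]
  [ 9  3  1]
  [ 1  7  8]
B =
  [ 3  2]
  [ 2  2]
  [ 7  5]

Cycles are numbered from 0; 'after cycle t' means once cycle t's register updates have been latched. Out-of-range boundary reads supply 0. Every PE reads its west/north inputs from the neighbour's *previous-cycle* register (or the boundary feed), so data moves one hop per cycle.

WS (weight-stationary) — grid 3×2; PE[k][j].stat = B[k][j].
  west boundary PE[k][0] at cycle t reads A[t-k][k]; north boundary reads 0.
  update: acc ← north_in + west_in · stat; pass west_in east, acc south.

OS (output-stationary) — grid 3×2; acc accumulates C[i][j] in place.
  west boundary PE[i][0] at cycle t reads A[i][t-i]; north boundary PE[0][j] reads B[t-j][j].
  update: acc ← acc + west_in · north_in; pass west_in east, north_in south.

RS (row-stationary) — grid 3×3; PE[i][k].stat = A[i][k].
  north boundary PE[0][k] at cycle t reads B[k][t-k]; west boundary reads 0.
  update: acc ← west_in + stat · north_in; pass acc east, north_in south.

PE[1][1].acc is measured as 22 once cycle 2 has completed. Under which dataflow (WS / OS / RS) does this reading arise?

Under WS (3×2), PE[1][1]:
  @0  [1,1]  acc 0  |  →0  ↓0
  @1  [1,1]  acc 0  |  →0  ↓0
  @2  [1,1]  acc 22  |  →8  ↓22
Under OS (3×2), PE[1][1]:
  @0  [1,1]  acc 0  |  →0  ↓0
  @1  [1,1]  acc 0  |  →0  ↓0
  @2  [1,1]  acc 18  |  →9  ↓2
Under RS (3×3), PE[1][1]:
  @0  [1,1]  acc 0  |  →0  ↓0
  @1  [1,1]  acc 0  |  →0  ↓0
  @2  [1,1]  acc 33  |  →33  ↓2

dataflow = WS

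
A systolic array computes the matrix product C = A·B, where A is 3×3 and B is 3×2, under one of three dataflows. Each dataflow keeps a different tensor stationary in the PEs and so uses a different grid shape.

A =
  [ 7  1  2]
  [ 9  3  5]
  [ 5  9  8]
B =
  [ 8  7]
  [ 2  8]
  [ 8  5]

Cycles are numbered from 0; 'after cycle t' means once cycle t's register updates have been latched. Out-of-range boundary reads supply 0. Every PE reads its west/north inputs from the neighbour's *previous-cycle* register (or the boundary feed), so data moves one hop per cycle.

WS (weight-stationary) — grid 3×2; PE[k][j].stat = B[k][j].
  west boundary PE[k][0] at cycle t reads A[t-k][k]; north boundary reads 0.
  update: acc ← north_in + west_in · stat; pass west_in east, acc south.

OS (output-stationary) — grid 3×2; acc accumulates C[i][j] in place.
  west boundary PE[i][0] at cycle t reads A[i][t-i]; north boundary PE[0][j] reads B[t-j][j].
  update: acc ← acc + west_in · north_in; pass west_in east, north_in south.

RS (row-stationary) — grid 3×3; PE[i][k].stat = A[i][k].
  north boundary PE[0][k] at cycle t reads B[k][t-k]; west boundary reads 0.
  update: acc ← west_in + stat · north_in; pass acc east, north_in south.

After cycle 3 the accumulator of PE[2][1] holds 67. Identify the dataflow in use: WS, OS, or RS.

WS (3×2 grid), PE[2][1]:
  step 0 · PE2,1: acc=0; fwd→0 fwd↓0
  step 1 · PE2,1: acc=0; fwd→0 fwd↓0
  step 2 · PE2,1: acc=0; fwd→0 fwd↓0
  step 3 · PE2,1: acc=67; fwd→2 fwd↓67
OS (3×2 grid), PE[2][1]:
  step 0 · PE2,1: acc=0; fwd→0 fwd↓0
  step 1 · PE2,1: acc=0; fwd→0 fwd↓0
  step 2 · PE2,1: acc=0; fwd→0 fwd↓0
  step 3 · PE2,1: acc=35; fwd→5 fwd↓7
RS (3×3 grid), PE[2][1]:
  step 0 · PE2,1: acc=0; fwd→0 fwd↓0
  step 1 · PE2,1: acc=0; fwd→0 fwd↓0
  step 2 · PE2,1: acc=0; fwd→0 fwd↓0
  step 3 · PE2,1: acc=58; fwd→58 fwd↓2

dataflow = WS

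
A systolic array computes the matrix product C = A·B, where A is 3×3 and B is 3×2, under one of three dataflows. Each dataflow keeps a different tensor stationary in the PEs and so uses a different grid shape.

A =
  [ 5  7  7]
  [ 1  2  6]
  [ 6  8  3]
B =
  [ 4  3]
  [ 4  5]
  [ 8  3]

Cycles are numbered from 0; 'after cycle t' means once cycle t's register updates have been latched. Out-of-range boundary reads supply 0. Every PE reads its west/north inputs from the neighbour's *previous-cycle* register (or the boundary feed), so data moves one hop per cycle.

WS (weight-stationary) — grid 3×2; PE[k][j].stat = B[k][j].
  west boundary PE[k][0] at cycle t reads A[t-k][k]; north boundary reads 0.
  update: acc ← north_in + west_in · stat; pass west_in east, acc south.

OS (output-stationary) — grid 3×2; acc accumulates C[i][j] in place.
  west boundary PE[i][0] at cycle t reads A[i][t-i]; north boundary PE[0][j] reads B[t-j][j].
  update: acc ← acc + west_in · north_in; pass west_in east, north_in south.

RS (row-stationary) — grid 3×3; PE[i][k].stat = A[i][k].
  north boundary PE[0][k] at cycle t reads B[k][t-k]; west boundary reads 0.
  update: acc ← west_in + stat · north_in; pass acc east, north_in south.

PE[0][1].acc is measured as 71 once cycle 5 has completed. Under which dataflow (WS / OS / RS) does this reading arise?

— WS: 3×2; PE[0][1] trace:
  cycle 0: PE[0][1] → acc 0, east 0, south 0
  cycle 1: PE[0][1] → acc 15, east 5, south 15
  cycle 2: PE[0][1] → acc 3, east 1, south 3
  cycle 3: PE[0][1] → acc 18, east 6, south 18
  cycle 4: PE[0][1] → acc 0, east 0, south 0
  cycle 5: PE[0][1] → acc 0, east 0, south 0
— OS: 3×2; PE[0][1] trace:
  cycle 0: PE[0][1] → acc 0, east 0, south 0
  cycle 1: PE[0][1] → acc 15, east 5, south 3
  cycle 2: PE[0][1] → acc 50, east 7, south 5
  cycle 3: PE[0][1] → acc 71, east 7, south 3
  cycle 4: PE[0][1] → acc 71, east 0, south 0
  cycle 5: PE[0][1] → acc 71, east 0, south 0
— RS: 3×3; PE[0][1] trace:
  cycle 0: PE[0][1] → acc 0, east 0, south 0
  cycle 1: PE[0][1] → acc 48, east 48, south 4
  cycle 2: PE[0][1] → acc 50, east 50, south 5
  cycle 3: PE[0][1] → acc 0, east 0, south 0
  cycle 4: PE[0][1] → acc 0, east 0, south 0
  cycle 5: PE[0][1] → acc 0, east 0, south 0

dataflow = OS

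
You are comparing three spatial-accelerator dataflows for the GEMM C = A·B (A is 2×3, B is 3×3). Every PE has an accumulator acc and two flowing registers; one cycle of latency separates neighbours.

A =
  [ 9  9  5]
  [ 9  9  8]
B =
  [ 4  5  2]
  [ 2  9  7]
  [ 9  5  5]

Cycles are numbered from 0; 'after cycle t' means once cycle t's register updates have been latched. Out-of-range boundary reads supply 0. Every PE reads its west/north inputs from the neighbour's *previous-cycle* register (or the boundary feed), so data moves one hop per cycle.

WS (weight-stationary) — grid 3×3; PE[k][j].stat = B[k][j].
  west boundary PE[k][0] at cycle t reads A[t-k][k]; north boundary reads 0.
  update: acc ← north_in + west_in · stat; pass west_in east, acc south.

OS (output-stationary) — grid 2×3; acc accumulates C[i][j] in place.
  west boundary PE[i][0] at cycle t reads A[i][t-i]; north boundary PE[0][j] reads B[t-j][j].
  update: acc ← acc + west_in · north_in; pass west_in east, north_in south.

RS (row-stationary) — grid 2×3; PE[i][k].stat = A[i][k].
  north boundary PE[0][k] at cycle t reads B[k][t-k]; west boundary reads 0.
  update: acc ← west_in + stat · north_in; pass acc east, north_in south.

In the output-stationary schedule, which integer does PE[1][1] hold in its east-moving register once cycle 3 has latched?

register = 9

OS on a 2×3 grid — tracing PE[1][1] and its feeders:
  t=0 PE[0][1]: acc=0 h=0 v=0
  t=0 PE[1][0]: acc=0 h=0 v=0
  t=0 PE[1][1]: acc=0 h=0 v=0
  t=1 PE[0][1]: acc=45 h=9 v=5
  t=1 PE[1][0]: acc=36 h=9 v=4
  t=1 PE[1][1]: acc=0 h=0 v=0
  t=2 PE[0][1]: acc=126 h=9 v=9
  t=2 PE[1][0]: acc=54 h=9 v=2
  t=2 PE[1][1]: acc=45 h=9 v=5
  t=3 PE[0][1]: acc=151 h=5 v=5
  t=3 PE[1][0]: acc=126 h=8 v=9
  t=3 PE[1][1]: acc=126 h=9 v=9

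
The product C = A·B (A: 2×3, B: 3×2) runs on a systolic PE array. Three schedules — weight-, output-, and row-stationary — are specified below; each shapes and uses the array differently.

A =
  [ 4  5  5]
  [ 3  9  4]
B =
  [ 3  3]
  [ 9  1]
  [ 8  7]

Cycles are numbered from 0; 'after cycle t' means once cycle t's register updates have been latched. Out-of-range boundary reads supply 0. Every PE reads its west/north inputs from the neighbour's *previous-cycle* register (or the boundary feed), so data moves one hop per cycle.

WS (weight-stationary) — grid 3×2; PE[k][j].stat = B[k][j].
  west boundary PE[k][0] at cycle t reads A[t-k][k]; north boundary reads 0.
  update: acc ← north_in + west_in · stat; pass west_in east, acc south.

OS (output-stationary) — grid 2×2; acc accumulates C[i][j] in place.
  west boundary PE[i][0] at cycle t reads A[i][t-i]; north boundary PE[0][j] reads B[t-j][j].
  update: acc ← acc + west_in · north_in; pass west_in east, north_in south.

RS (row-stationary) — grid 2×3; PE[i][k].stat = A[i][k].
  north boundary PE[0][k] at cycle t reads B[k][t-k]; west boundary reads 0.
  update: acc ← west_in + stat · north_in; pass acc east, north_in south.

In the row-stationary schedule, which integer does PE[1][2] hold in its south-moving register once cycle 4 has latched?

RS 2×3: PE[1][2] cycle-by-cycle (with neighbour feeds):
  cycle 0: PE[0][2] → acc 0, east 0, south 0
  cycle 0: PE[1][1] → acc 0, east 0, south 0
  cycle 0: PE[1][2] → acc 0, east 0, south 0
  cycle 1: PE[0][2] → acc 0, east 0, south 0
  cycle 1: PE[1][1] → acc 0, east 0, south 0
  cycle 1: PE[1][2] → acc 0, east 0, south 0
  cycle 2: PE[0][2] → acc 97, east 97, south 8
  cycle 2: PE[1][1] → acc 90, east 90, south 9
  cycle 2: PE[1][2] → acc 0, east 0, south 0
  cycle 3: PE[0][2] → acc 52, east 52, south 7
  cycle 3: PE[1][1] → acc 18, east 18, south 1
  cycle 3: PE[1][2] → acc 122, east 122, south 8
  cycle 4: PE[0][2] → acc 0, east 0, south 0
  cycle 4: PE[1][1] → acc 0, east 0, south 0
  cycle 4: PE[1][2] → acc 46, east 46, south 7

register = 7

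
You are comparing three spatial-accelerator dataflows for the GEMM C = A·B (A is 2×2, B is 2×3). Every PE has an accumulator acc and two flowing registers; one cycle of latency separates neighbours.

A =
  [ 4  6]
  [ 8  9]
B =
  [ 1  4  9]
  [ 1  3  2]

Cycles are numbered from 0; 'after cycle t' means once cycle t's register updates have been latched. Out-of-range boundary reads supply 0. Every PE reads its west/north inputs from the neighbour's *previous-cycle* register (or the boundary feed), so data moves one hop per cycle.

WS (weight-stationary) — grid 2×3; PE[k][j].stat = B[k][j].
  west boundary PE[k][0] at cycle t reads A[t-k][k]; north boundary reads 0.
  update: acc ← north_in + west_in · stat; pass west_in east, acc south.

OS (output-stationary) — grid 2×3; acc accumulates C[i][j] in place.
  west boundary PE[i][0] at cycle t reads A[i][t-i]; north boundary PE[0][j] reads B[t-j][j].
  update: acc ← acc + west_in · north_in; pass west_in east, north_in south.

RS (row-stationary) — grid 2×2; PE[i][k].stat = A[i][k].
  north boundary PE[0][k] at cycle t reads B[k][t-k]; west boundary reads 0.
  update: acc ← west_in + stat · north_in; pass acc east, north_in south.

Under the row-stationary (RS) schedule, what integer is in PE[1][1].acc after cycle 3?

Tracing RS — 2×2 array, target PE[1][1]:
  t=0 PE[0][1]: acc=0 h=0 v=0
  t=0 PE[1][0]: acc=0 h=0 v=0
  t=0 PE[1][1]: acc=0 h=0 v=0
  t=1 PE[0][1]: acc=10 h=10 v=1
  t=1 PE[1][0]: acc=8 h=8 v=1
  t=1 PE[1][1]: acc=0 h=0 v=0
  t=2 PE[0][1]: acc=34 h=34 v=3
  t=2 PE[1][0]: acc=32 h=32 v=4
  t=2 PE[1][1]: acc=17 h=17 v=1
  t=3 PE[0][1]: acc=48 h=48 v=2
  t=3 PE[1][0]: acc=72 h=72 v=9
  t=3 PE[1][1]: acc=59 h=59 v=3

PE[1][1].acc = 59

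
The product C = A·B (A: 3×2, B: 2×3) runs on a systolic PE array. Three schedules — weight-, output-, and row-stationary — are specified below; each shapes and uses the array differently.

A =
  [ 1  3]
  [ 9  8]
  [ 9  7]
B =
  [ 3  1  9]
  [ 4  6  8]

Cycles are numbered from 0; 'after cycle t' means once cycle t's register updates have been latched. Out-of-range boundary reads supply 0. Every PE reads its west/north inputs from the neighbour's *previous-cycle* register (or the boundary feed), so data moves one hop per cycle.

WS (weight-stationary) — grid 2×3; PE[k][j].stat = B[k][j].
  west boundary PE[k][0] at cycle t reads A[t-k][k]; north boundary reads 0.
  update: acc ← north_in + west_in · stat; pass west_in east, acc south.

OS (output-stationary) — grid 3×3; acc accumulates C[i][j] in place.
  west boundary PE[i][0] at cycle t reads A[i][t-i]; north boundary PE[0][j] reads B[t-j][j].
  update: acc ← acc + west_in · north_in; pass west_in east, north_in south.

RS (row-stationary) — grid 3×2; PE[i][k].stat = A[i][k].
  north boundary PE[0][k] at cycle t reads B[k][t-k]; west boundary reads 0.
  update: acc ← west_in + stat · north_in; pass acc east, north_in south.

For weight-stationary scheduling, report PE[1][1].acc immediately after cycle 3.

PE[1][1].acc = 57

WS (2×3). Following PE[1][1] plus its west/north inputs:
  step 0 · PE0,1: acc=0; fwd→0 fwd↓0
  step 0 · PE1,0: acc=0; fwd→0 fwd↓0
  step 0 · PE1,1: acc=0; fwd→0 fwd↓0
  step 1 · PE0,1: acc=1; fwd→1 fwd↓1
  step 1 · PE1,0: acc=15; fwd→3 fwd↓15
  step 1 · PE1,1: acc=0; fwd→0 fwd↓0
  step 2 · PE0,1: acc=9; fwd→9 fwd↓9
  step 2 · PE1,0: acc=59; fwd→8 fwd↓59
  step 2 · PE1,1: acc=19; fwd→3 fwd↓19
  step 3 · PE0,1: acc=9; fwd→9 fwd↓9
  step 3 · PE1,0: acc=55; fwd→7 fwd↓55
  step 3 · PE1,1: acc=57; fwd→8 fwd↓57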